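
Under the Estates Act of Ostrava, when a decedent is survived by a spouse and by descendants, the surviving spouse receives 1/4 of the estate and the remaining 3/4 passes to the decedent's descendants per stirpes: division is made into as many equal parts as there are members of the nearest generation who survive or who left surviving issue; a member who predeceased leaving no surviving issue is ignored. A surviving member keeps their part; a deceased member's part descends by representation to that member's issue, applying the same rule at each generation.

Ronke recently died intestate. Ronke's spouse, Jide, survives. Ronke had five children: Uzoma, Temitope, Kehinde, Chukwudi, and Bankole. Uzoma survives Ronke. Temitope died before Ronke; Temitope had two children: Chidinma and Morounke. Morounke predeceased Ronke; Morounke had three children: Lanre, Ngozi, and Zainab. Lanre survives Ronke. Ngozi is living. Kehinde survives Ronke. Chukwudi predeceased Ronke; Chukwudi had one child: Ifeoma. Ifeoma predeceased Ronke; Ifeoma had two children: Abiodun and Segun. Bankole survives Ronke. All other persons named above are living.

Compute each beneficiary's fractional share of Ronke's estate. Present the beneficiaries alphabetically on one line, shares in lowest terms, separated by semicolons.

Jide, as surviving spouse, takes 1/4.
The remaining 3/4 passes to Ronke's descendants per stirpes.
The 3/4 is divided into 5 equal shares of 3/20 among Uzoma, Temitope, Kehinde, Chukwudi, Bankole.
Uzoma is living and takes 3/20.
Temitope predeceased; the 3/20 allotted to Temitope's branch passes to Temitope's issue by representation.
The 3/20 is divided into 2 equal shares of 3/40 among Chidinma, Morounke.
Chidinma is living and takes 3/40.
Morounke predeceased; the 3/40 allotted to Morounke's branch passes to Morounke's issue by representation.
The 3/40 is divided into 3 equal shares of 1/40 among Lanre, Ngozi, Zainab.
Lanre is living and takes 1/40.
Ngozi is living and takes 1/40.
Zainab is living and takes 1/40.
Kehinde is living and takes 3/20.
Chukwudi predeceased; the 3/20 allotted to Chukwudi's branch passes to Chukwudi's issue by representation.
Ifeoma's line is the sole branch at this level, so the full 3/20 passes to Ifeoma's issue by representation.
The 3/20 is divided into 2 equal shares of 3/40 among Abiodun, Segun.
Abiodun is living and takes 3/40.
Segun is living and takes 3/40.
Bankole is living and takes 3/20.

Abiodun 3/40; Bankole 3/20; Chidinma 3/40; Jide 1/4; Kehinde 3/20; Lanre 1/40; Ngozi 1/40; Segun 3/40; Uzoma 3/20; Zainab 1/40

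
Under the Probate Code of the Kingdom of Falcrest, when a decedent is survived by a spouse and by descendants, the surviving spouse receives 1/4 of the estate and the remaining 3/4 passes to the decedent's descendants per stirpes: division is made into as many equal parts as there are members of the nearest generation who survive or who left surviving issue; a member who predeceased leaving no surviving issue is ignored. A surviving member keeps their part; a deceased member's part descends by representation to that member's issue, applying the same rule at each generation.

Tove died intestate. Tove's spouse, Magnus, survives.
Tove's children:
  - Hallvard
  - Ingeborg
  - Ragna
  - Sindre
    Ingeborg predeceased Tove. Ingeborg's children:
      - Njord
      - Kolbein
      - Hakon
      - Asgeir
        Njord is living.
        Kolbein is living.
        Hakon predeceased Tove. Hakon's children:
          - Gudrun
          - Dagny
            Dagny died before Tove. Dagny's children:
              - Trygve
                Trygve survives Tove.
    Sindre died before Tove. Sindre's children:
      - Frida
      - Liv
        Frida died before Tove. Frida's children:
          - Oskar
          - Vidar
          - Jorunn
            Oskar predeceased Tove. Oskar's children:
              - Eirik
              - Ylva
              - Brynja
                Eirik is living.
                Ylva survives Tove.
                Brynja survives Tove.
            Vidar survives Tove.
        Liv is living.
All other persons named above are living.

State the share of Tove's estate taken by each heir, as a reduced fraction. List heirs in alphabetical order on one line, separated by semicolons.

Asgeir 3/64; Brynja 1/96; Eirik 1/96; Gudrun 3/128; Hallvard 3/16; Jorunn 1/32; Kolbein 3/64; Liv 3/32; Magnus 1/4; Njord 3/64; Ragna 3/16; Trygve 3/128; Vidar 1/32; Ylva 1/96

Magnus, as surviving spouse, takes 1/4.
The remaining 3/4 passes to Tove's descendants per stirpes.
The 3/4 is divided into 4 equal shares of 3/16 among Hallvard, Ingeborg, Ragna, Sindre.
Hallvard is living and takes 3/16.
Ingeborg predeceased; the 3/16 allotted to Ingeborg's branch passes to Ingeborg's issue by representation.
The 3/16 is divided into 4 equal shares of 3/64 among Njord, Kolbein, Hakon, Asgeir.
Njord is living and takes 3/64.
Kolbein is living and takes 3/64.
Hakon predeceased; the 3/64 allotted to Hakon's branch passes to Hakon's issue by representation.
The 3/64 is divided into 2 equal shares of 3/128 among Gudrun, Dagny.
Gudrun is living and takes 3/128.
Dagny predeceased; the 3/128 allotted to Dagny's branch passes to Dagny's issue by representation.
Trygve is the sole taker at this level and receives the full 3/128.
Asgeir is living and takes 3/64.
Ragna is living and takes 3/16.
Sindre predeceased; the 3/16 allotted to Sindre's branch passes to Sindre's issue by representation.
The 3/16 is divided into 2 equal shares of 3/32 among Frida, Liv.
Frida predeceased; the 3/32 allotted to Frida's branch passes to Frida's issue by representation.
The 3/32 is divided into 3 equal shares of 1/32 among Oskar, Vidar, Jorunn.
Oskar predeceased; the 1/32 allotted to Oskar's branch passes to Oskar's issue by representation.
The 1/32 is divided into 3 equal shares of 1/96 among Eirik, Ylva, Brynja.
Eirik is living and takes 1/96.
Ylva is living and takes 1/96.
Brynja is living and takes 1/96.
Vidar is living and takes 1/32.
Jorunn is living and takes 1/32.
Liv is living and takes 3/32.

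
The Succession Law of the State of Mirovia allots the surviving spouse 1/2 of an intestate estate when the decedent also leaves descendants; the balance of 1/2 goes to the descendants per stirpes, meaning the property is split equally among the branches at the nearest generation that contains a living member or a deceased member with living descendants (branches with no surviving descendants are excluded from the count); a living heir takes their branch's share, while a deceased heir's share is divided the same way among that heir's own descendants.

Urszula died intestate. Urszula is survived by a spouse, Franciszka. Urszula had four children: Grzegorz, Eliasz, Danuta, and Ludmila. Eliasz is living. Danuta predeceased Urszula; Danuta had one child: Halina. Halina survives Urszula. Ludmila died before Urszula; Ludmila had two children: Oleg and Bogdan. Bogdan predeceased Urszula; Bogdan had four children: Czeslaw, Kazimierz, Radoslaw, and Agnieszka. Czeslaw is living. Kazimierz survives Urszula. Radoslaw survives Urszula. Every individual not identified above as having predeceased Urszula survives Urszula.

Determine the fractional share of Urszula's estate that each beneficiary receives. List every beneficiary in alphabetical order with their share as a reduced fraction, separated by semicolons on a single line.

Franciszka, as surviving spouse, takes 1/2.
The remaining 1/2 passes to Urszula's descendants per stirpes.
The 1/2 is divided into 4 equal shares of 1/8 among Grzegorz, Eliasz, Danuta, Ludmila.
Grzegorz is living and takes 1/8.
Eliasz is living and takes 1/8.
Danuta predeceased; the 1/8 allotted to Danuta's branch passes to Danuta's issue by representation.
Halina is the sole taker at this level and receives the full 1/8.
Ludmila predeceased; the 1/8 allotted to Ludmila's branch passes to Ludmila's issue by representation.
The 1/8 is divided into 2 equal shares of 1/16 among Oleg, Bogdan.
Oleg is living and takes 1/16.
Bogdan predeceased; the 1/16 allotted to Bogdan's branch passes to Bogdan's issue by representation.
The 1/16 is divided into 4 equal shares of 1/64 among Czeslaw, Kazimierz, Radoslaw, Agnieszka.
Czeslaw is living and takes 1/64.
Kazimierz is living and takes 1/64.
Radoslaw is living and takes 1/64.
Agnieszka is living and takes 1/64.

Agnieszka 1/64; Czeslaw 1/64; Eliasz 1/8; Franciszka 1/2; Grzegorz 1/8; Halina 1/8; Kazimierz 1/64; Oleg 1/16; Radoslaw 1/64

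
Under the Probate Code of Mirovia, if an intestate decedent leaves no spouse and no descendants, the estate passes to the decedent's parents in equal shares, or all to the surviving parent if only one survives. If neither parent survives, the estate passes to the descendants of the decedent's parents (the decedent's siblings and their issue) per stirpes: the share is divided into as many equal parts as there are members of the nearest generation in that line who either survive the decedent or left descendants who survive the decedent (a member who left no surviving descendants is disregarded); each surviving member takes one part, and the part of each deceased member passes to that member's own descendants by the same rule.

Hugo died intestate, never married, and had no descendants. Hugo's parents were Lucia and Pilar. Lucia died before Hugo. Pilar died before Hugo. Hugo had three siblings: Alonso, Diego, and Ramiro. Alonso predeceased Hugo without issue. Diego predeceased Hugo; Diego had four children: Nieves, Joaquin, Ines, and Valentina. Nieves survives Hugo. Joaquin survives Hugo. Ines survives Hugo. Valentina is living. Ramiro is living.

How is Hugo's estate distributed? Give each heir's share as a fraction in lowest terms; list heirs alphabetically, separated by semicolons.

Ines 1/8; Joaquin 1/8; Nieves 1/8; Ramiro 1/2; Valentina 1/8

Neither parent survives and there are no descendants, so the estate passes to Hugo's siblings and their issue per stirpes.
Alonso left no surviving issue, so that branch lapses and is disregarded.
The estate is divided into 2 equal shares of 1/2 among Diego, Ramiro.
Diego predeceased; the 1/2 allotted to Diego's branch passes to Diego's issue by representation.
The 1/2 is divided into 4 equal shares of 1/8 among Nieves, Joaquin, Ines, Valentina.
Nieves is living and takes 1/8.
Joaquin is living and takes 1/8.
Ines is living and takes 1/8.
Valentina is living and takes 1/8.
Ramiro is living and takes 1/2.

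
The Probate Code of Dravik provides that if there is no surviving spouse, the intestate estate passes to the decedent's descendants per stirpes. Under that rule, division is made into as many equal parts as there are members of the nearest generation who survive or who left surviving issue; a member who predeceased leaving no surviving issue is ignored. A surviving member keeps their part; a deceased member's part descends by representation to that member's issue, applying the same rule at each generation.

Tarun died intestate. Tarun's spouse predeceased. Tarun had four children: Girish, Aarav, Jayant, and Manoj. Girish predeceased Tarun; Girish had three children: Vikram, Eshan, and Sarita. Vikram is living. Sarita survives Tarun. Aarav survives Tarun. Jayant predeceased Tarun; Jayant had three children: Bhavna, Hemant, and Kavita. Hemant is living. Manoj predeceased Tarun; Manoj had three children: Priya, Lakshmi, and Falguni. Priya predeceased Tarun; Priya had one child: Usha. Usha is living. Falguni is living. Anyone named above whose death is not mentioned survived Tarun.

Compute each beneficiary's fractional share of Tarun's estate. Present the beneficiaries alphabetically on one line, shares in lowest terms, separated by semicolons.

Aarav 1/4; Bhavna 1/12; Eshan 1/12; Falguni 1/12; Hemant 1/12; Kavita 1/12; Lakshmi 1/12; Sarita 1/12; Usha 1/12; Vikram 1/12

There is no surviving spouse, so the entire estate passes to Tarun's descendants per stirpes.
The estate is divided into 4 equal shares of 1/4 among Girish, Aarav, Jayant, Manoj.
Girish predeceased; the 1/4 allotted to Girish's branch passes to Girish's issue by representation.
The 1/4 is divided into 3 equal shares of 1/12 among Vikram, Eshan, Sarita.
Vikram is living and takes 1/12.
Eshan is living and takes 1/12.
Sarita is living and takes 1/12.
Aarav is living and takes 1/4.
Jayant predeceased; the 1/4 allotted to Jayant's branch passes to Jayant's issue by representation.
The 1/4 is divided into 3 equal shares of 1/12 among Bhavna, Hemant, Kavita.
Bhavna is living and takes 1/12.
Hemant is living and takes 1/12.
Kavita is living and takes 1/12.
Manoj predeceased; the 1/4 allotted to Manoj's branch passes to Manoj's issue by representation.
The 1/4 is divided into 3 equal shares of 1/12 among Priya, Lakshmi, Falguni.
Priya predeceased; the 1/12 allotted to Priya's branch passes to Priya's issue by representation.
Usha is the sole taker at this level and receives the full 1/12.
Lakshmi is living and takes 1/12.
Falguni is living and takes 1/12.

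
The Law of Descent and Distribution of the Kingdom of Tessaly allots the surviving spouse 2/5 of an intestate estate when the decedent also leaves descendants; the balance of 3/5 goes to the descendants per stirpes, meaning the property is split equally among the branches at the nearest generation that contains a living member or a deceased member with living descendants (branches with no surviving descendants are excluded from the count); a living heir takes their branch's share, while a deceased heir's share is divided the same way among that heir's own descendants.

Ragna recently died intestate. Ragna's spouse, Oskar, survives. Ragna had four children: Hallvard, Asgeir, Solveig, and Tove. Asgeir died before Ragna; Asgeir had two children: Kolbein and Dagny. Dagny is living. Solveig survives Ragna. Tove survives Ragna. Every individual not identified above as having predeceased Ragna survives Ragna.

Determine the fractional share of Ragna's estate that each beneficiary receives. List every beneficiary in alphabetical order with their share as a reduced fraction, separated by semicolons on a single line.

Oskar, as surviving spouse, takes 2/5.
The remaining 3/5 passes to Ragna's descendants per stirpes.
The 3/5 is divided into 4 equal shares of 3/20 among Hallvard, Asgeir, Solveig, Tove.
Hallvard is living and takes 3/20.
Asgeir predeceased; the 3/20 allotted to Asgeir's branch passes to Asgeir's issue by representation.
The 3/20 is divided into 2 equal shares of 3/40 among Kolbein, Dagny.
Kolbein is living and takes 3/40.
Dagny is living and takes 3/40.
Solveig is living and takes 3/20.
Tove is living and takes 3/20.

Dagny 3/40; Hallvard 3/20; Kolbein 3/40; Oskar 2/5; Solveig 3/20; Tove 3/20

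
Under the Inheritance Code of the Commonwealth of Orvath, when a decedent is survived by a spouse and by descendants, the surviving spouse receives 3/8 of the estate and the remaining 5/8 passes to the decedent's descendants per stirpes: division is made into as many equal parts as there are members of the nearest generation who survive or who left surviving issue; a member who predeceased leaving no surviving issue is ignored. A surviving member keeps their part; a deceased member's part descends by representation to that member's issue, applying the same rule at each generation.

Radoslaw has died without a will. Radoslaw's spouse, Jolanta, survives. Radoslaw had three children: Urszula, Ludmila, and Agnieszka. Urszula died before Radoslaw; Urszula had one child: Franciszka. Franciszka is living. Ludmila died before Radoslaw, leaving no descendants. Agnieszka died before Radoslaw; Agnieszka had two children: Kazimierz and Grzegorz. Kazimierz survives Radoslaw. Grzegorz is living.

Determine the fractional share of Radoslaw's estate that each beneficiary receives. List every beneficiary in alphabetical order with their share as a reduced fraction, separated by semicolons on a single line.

Jolanta, as surviving spouse, takes 3/8.
The remaining 5/8 passes to Radoslaw's descendants per stirpes.
Ludmila left no surviving issue, so that branch lapses and is disregarded.
The 5/8 is divided into 2 equal shares of 5/16 among Urszula, Agnieszka.
Urszula predeceased; the 5/16 allotted to Urszula's branch passes to Urszula's issue by representation.
Franciszka is the sole taker at this level and receives the full 5/16.
Agnieszka predeceased; the 5/16 allotted to Agnieszka's branch passes to Agnieszka's issue by representation.
The 5/16 is divided into 2 equal shares of 5/32 among Kazimierz, Grzegorz.
Kazimierz is living and takes 5/32.
Grzegorz is living and takes 5/32.

Franciszka 5/16; Grzegorz 5/32; Jolanta 3/8; Kazimierz 5/32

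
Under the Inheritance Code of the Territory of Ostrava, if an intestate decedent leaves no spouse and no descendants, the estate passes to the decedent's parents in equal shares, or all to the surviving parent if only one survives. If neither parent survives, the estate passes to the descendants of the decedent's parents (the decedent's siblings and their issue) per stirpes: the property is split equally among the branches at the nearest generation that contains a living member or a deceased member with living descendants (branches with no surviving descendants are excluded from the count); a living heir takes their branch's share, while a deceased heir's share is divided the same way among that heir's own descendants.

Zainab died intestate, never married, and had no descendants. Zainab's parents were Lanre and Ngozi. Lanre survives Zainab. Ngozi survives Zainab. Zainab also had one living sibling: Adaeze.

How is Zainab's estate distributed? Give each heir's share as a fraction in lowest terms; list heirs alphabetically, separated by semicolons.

Both parents survive, so Lanre and Ngozi each take 1/2. The siblings take nothing because a surviving parent has priority.

Lanre 1/2; Ngozi 1/2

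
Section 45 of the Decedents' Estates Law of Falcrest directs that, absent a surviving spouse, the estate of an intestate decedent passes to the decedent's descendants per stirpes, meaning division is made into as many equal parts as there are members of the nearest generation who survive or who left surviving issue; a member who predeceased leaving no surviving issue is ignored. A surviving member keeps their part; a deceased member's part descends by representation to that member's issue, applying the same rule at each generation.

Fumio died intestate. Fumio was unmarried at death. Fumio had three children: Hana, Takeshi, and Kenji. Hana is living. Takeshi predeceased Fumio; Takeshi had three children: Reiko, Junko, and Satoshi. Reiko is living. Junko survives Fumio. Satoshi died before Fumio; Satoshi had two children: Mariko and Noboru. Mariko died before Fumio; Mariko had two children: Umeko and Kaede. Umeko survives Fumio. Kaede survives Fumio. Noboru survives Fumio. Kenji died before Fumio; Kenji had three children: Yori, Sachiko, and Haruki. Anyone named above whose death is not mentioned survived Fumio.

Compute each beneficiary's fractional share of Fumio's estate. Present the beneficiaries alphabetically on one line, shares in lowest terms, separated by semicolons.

Hana 1/3; Haruki 1/9; Junko 1/9; Kaede 1/36; Noboru 1/18; Reiko 1/9; Sachiko 1/9; Umeko 1/36; Yori 1/9

There is no surviving spouse, so the entire estate passes to Fumio's descendants per stirpes.
The estate is divided into 3 equal shares of 1/3 among Hana, Takeshi, Kenji.
Hana is living and takes 1/3.
Takeshi predeceased; the 1/3 allotted to Takeshi's branch passes to Takeshi's issue by representation.
The 1/3 is divided into 3 equal shares of 1/9 among Reiko, Junko, Satoshi.
Reiko is living and takes 1/9.
Junko is living and takes 1/9.
Satoshi predeceased; the 1/9 allotted to Satoshi's branch passes to Satoshi's issue by representation.
The 1/9 is divided into 2 equal shares of 1/18 among Mariko, Noboru.
Mariko predeceased; the 1/18 allotted to Mariko's branch passes to Mariko's issue by representation.
The 1/18 is divided into 2 equal shares of 1/36 among Umeko, Kaede.
Umeko is living and takes 1/36.
Kaede is living and takes 1/36.
Noboru is living and takes 1/18.
Kenji predeceased; the 1/3 allotted to Kenji's branch passes to Kenji's issue by representation.
The 1/3 is divided into 3 equal shares of 1/9 among Yori, Sachiko, Haruki.
Yori is living and takes 1/9.
Sachiko is living and takes 1/9.
Haruki is living and takes 1/9.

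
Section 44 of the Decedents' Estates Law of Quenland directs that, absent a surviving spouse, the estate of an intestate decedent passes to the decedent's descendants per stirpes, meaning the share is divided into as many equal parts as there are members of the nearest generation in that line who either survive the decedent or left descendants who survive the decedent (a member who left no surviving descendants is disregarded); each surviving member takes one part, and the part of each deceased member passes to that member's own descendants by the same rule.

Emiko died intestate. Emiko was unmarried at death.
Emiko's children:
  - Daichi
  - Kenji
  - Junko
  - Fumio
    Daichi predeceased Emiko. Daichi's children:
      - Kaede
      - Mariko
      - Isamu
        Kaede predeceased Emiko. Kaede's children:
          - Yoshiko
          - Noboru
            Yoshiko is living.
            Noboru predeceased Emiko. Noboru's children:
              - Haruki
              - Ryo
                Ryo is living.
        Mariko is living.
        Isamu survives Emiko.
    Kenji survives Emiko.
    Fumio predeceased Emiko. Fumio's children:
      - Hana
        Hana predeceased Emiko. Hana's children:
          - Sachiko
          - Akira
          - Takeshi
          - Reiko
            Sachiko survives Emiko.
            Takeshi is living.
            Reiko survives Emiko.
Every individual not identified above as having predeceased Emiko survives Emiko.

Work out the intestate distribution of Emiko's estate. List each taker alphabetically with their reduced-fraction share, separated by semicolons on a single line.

There is no surviving spouse, so the entire estate passes to Emiko's descendants per stirpes.
The estate is divided into 4 equal shares of 1/4 among Daichi, Kenji, Junko, Fumio.
Daichi predeceased; the 1/4 allotted to Daichi's branch passes to Daichi's issue by representation.
The 1/4 is divided into 3 equal shares of 1/12 among Kaede, Mariko, Isamu.
Kaede predeceased; the 1/12 allotted to Kaede's branch passes to Kaede's issue by representation.
The 1/12 is divided into 2 equal shares of 1/24 among Yoshiko, Noboru.
Yoshiko is living and takes 1/24.
Noboru predeceased; the 1/24 allotted to Noboru's branch passes to Noboru's issue by representation.
The 1/24 is divided into 2 equal shares of 1/48 among Haruki, Ryo.
Haruki is living and takes 1/48.
Ryo is living and takes 1/48.
Mariko is living and takes 1/12.
Isamu is living and takes 1/12.
Kenji is living and takes 1/4.
Junko is living and takes 1/4.
Fumio predeceased; the 1/4 allotted to Fumio's branch passes to Fumio's issue by representation.
Hana's line is the sole branch at this level, so the full 1/4 passes to Hana's issue by representation.
The 1/4 is divided into 4 equal shares of 1/16 among Sachiko, Akira, Takeshi, Reiko.
Sachiko is living and takes 1/16.
Akira is living and takes 1/16.
Takeshi is living and takes 1/16.
Reiko is living and takes 1/16.

Akira 1/16; Haruki 1/48; Isamu 1/12; Junko 1/4; Kenji 1/4; Mariko 1/12; Reiko 1/16; Ryo 1/48; Sachiko 1/16; Takeshi 1/16; Yoshiko 1/24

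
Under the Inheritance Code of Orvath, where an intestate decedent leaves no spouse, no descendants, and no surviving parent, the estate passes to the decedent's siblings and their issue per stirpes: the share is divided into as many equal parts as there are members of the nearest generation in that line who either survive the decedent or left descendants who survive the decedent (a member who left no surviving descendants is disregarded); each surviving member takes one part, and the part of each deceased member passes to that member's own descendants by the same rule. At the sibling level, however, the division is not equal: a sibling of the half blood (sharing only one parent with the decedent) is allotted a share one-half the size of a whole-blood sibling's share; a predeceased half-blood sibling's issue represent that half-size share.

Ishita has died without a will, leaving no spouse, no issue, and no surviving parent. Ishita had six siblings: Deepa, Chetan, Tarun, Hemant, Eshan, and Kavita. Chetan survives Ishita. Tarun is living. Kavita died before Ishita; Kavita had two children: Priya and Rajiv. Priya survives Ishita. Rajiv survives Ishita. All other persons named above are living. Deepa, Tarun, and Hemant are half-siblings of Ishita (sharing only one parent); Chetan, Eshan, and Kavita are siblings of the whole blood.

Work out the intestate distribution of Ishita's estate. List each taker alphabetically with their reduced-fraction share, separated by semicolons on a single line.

Chetan 2/9; Deepa 1/9; Eshan 2/9; Hemant 1/9; Priya 1/9; Rajiv 1/9; Tarun 1/9

No spouse, descendants, or parent survives, so the estate passes to Ishita's siblings per stirpes.
Half-blood siblings count for one-half the weight of whole-blood siblings at the initial division.
Dividing 1 in proportion to weights (total weight 9/2): Deepa (weight 1/2) → 1/9; Chetan (weight 1) → 2/9; Tarun (weight 1/2) → 1/9; Hemant (weight 1/2) → 1/9; Eshan (weight 1) → 2/9; Kavita (weight 1) → 2/9.
Deepa is living and takes 1/9.
Chetan is living and takes 2/9.
Tarun is living and takes 1/9.
Hemant is living and takes 1/9.
Eshan is living and takes 2/9.
Kavita predeceased; the 2/9 allotted to Kavita's branch passes to Kavita's issue by representation.
The 2/9 is divided into 2 equal shares of 1/9 among Priya, Rajiv.
Priya is living and takes 1/9.
Rajiv is living and takes 1/9.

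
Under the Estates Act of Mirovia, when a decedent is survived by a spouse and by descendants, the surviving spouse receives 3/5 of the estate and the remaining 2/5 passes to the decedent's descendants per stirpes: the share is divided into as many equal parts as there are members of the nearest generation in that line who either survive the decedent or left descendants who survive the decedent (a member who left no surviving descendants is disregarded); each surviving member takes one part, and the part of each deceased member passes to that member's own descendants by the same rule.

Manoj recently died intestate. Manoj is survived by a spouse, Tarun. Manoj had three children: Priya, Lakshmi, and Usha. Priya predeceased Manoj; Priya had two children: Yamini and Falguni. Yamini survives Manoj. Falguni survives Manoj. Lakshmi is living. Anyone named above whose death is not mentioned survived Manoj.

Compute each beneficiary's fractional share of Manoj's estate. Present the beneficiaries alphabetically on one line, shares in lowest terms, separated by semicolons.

Falguni 1/15; Lakshmi 2/15; Tarun 3/5; Usha 2/15; Yamini 1/15

Tarun, as surviving spouse, takes 3/5.
The remaining 2/5 passes to Manoj's descendants per stirpes.
The 2/5 is divided into 3 equal shares of 2/15 among Priya, Lakshmi, Usha.
Priya predeceased; the 2/15 allotted to Priya's branch passes to Priya's issue by representation.
The 2/15 is divided into 2 equal shares of 1/15 among Yamini, Falguni.
Yamini is living and takes 1/15.
Falguni is living and takes 1/15.
Lakshmi is living and takes 2/15.
Usha is living and takes 2/15.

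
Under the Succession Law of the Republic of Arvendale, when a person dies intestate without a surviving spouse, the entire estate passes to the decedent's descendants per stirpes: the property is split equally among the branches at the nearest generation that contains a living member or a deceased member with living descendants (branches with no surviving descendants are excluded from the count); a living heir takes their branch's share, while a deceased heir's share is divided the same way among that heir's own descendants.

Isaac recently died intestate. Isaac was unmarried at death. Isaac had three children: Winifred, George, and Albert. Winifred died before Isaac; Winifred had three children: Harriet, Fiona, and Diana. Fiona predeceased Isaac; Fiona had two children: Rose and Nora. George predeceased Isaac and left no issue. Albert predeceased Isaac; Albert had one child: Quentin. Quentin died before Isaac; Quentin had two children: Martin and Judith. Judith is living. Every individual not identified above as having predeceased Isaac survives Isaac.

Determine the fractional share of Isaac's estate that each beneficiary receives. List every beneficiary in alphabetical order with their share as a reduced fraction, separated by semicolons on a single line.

There is no surviving spouse, so the entire estate passes to Isaac's descendants per stirpes.
George left no surviving issue, so that branch lapses and is disregarded.
The estate is divided into 2 equal shares of 1/2 among Winifred, Albert.
Winifred predeceased; the 1/2 allotted to Winifred's branch passes to Winifred's issue by representation.
The 1/2 is divided into 3 equal shares of 1/6 among Harriet, Fiona, Diana.
Harriet is living and takes 1/6.
Fiona predeceased; the 1/6 allotted to Fiona's branch passes to Fiona's issue by representation.
The 1/6 is divided into 2 equal shares of 1/12 among Rose, Nora.
Rose is living and takes 1/12.
Nora is living and takes 1/12.
Diana is living and takes 1/6.
Albert predeceased; the 1/2 allotted to Albert's branch passes to Albert's issue by representation.
Quentin's line is the sole branch at this level, so the full 1/2 passes to Quentin's issue by representation.
The 1/2 is divided into 2 equal shares of 1/4 among Martin, Judith.
Martin is living and takes 1/4.
Judith is living and takes 1/4.

Diana 1/6; Harriet 1/6; Judith 1/4; Martin 1/4; Nora 1/12; Rose 1/12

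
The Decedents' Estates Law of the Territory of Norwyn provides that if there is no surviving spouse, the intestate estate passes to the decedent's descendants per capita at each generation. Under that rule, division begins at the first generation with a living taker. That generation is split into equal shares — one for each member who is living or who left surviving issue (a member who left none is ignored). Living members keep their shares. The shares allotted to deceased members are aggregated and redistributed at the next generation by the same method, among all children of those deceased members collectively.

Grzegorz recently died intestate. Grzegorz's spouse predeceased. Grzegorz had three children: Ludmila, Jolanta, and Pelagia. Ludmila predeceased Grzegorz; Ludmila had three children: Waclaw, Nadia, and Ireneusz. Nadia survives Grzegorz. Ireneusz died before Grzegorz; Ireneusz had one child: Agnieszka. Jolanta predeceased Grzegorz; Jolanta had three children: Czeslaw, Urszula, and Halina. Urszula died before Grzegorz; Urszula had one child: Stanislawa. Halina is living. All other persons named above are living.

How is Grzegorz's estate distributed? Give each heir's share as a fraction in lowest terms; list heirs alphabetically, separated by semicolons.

Agnieszka 1/9; Czeslaw 1/9; Halina 1/9; Nadia 1/9; Pelagia 1/3; Stanislawa 1/9; Waclaw 1/9

There is no surviving spouse, so the entire estate passes to Grzegorz's descendants per capita at each generation.
At generation 1 (Ludmila, Jolanta, Pelagia) there are 3 shares of (1)/3 = 1/3 each.
Living: Pelagia — each takes 1/3.
Deceased: Ludmila and Jolanta. Their combined 2/3 is pooled and carried to generation 2.
At generation 2 (Waclaw, Nadia, Ireneusz, Czeslaw, Urszula, Halina) there are 6 shares of (2/3)/6 = 1/9 each.
Living: Waclaw, Nadia, Czeslaw, and Halina — each takes 1/9.
Deceased: Ireneusz and Urszula. Their combined 2/9 is pooled and carried to generation 3.
At generation 3 (Agnieszka, Stanislawa) there are 2 shares of (2/9)/2 = 1/9 each.
Living: Agnieszka and Stanislawa — each takes 1/9.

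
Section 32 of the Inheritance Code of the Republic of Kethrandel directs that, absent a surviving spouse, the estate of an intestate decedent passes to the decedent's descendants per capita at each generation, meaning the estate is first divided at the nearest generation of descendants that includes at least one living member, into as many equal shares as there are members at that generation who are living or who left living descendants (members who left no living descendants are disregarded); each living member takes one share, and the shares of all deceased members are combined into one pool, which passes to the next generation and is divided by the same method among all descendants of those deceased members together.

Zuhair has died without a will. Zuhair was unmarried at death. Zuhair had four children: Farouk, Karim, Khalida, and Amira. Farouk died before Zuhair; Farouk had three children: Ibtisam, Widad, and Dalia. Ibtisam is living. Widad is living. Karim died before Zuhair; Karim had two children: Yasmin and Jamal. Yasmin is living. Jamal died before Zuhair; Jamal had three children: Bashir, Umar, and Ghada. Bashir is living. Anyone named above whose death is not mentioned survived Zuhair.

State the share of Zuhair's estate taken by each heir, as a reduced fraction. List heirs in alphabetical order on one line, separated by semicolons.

There is no surviving spouse, so the entire estate passes to Zuhair's descendants per capita at each generation.
At generation 1 (Farouk, Karim, Khalida, Amira) there are 4 shares of (1)/4 = 1/4 each.
Living: Khalida and Amira — each takes 1/4.
Deceased: Farouk and Karim. Their combined 1/2 is pooled and carried to generation 2.
At generation 2 (Ibtisam, Widad, Dalia, Yasmin, Jamal) there are 5 shares of (1/2)/5 = 1/10 each.
Living: Ibtisam, Widad, Dalia, and Yasmin — each takes 1/10.
Deceased: Jamal. That 1/10 share is carried to generation 3.
At generation 3 (Bashir, Umar, Ghada) there are 3 shares of (1/10)/3 = 1/30 each.
Living: Bashir, Umar, and Ghada — each takes 1/30.

Amira 1/4; Bashir 1/30; Dalia 1/10; Ghada 1/30; Ibtisam 1/10; Khalida 1/4; Umar 1/30; Widad 1/10; Yasmin 1/10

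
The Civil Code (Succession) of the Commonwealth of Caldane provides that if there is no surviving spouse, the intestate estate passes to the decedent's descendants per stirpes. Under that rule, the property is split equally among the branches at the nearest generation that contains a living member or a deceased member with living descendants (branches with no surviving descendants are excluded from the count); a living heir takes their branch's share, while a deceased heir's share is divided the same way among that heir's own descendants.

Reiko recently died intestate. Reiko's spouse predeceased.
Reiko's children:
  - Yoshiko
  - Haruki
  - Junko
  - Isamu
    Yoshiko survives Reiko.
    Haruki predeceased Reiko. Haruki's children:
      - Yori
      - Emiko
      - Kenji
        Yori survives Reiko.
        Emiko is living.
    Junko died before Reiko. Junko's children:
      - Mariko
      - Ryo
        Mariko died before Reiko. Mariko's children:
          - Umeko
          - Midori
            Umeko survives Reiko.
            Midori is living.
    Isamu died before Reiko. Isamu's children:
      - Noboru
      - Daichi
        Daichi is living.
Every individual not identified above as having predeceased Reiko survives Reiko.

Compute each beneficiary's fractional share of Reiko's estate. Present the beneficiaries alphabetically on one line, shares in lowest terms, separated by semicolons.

Daichi 1/8; Emiko 1/12; Kenji 1/12; Midori 1/16; Noboru 1/8; Ryo 1/8; Umeko 1/16; Yori 1/12; Yoshiko 1/4

There is no surviving spouse, so the entire estate passes to Reiko's descendants per stirpes.
The estate is divided into 4 equal shares of 1/4 among Yoshiko, Haruki, Junko, Isamu.
Yoshiko is living and takes 1/4.
Haruki predeceased; the 1/4 allotted to Haruki's branch passes to Haruki's issue by representation.
The 1/4 is divided into 3 equal shares of 1/12 among Yori, Emiko, Kenji.
Yori is living and takes 1/12.
Emiko is living and takes 1/12.
Kenji is living and takes 1/12.
Junko predeceased; the 1/4 allotted to Junko's branch passes to Junko's issue by representation.
The 1/4 is divided into 2 equal shares of 1/8 among Mariko, Ryo.
Mariko predeceased; the 1/8 allotted to Mariko's branch passes to Mariko's issue by representation.
The 1/8 is divided into 2 equal shares of 1/16 among Umeko, Midori.
Umeko is living and takes 1/16.
Midori is living and takes 1/16.
Ryo is living and takes 1/8.
Isamu predeceased; the 1/4 allotted to Isamu's branch passes to Isamu's issue by representation.
The 1/4 is divided into 2 equal shares of 1/8 among Noboru, Daichi.
Noboru is living and takes 1/8.
Daichi is living and takes 1/8.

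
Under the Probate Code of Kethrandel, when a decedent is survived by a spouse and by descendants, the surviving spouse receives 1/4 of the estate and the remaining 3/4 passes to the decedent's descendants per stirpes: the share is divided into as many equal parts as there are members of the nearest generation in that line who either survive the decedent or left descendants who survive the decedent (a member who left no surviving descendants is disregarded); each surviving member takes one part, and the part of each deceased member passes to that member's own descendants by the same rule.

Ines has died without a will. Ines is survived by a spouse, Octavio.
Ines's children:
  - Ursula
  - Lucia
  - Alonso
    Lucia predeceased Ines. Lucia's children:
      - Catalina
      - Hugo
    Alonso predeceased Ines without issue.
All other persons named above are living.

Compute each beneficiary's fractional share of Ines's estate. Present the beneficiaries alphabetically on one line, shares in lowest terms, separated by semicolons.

Octavio, as surviving spouse, takes 1/4.
The remaining 3/4 passes to Ines's descendants per stirpes.
Alonso left no surviving issue, so that branch lapses and is disregarded.
The 3/4 is divided into 2 equal shares of 3/8 among Ursula, Lucia.
Ursula is living and takes 3/8.
Lucia predeceased; the 3/8 allotted to Lucia's branch passes to Lucia's issue by representation.
The 3/8 is divided into 2 equal shares of 3/16 among Catalina, Hugo.
Catalina is living and takes 3/16.
Hugo is living and takes 3/16.

Catalina 3/16; Hugo 3/16; Octavio 1/4; Ursula 3/8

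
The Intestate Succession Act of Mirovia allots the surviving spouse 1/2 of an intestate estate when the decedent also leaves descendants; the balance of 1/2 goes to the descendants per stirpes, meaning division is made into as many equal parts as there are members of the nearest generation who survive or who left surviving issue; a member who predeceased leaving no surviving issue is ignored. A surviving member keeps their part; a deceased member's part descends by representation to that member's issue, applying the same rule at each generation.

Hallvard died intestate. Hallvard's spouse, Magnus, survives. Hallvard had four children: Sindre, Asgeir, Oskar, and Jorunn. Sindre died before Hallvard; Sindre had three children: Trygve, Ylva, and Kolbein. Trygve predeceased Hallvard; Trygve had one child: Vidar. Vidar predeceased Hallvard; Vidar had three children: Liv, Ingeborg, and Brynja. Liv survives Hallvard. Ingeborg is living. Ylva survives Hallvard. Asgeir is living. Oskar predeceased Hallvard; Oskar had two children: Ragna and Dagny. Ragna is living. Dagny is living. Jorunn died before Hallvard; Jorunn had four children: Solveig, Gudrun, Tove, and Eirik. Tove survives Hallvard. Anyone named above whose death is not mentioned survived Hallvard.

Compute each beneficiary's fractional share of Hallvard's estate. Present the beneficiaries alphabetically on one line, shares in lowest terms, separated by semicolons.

Asgeir 1/8; Brynja 1/72; Dagny 1/16; Eirik 1/32; Gudrun 1/32; Ingeborg 1/72; Kolbein 1/24; Liv 1/72; Magnus 1/2; Ragna 1/16; Solveig 1/32; Tove 1/32; Ylva 1/24

Magnus, as surviving spouse, takes 1/2.
The remaining 1/2 passes to Hallvard's descendants per stirpes.
The 1/2 is divided into 4 equal shares of 1/8 among Sindre, Asgeir, Oskar, Jorunn.
Sindre predeceased; the 1/8 allotted to Sindre's branch passes to Sindre's issue by representation.
The 1/8 is divided into 3 equal shares of 1/24 among Trygve, Ylva, Kolbein.
Trygve predeceased; the 1/24 allotted to Trygve's branch passes to Trygve's issue by representation.
Vidar's line is the sole branch at this level, so the full 1/24 passes to Vidar's issue by representation.
The 1/24 is divided into 3 equal shares of 1/72 among Liv, Ingeborg, Brynja.
Liv is living and takes 1/72.
Ingeborg is living and takes 1/72.
Brynja is living and takes 1/72.
Ylva is living and takes 1/24.
Kolbein is living and takes 1/24.
Asgeir is living and takes 1/8.
Oskar predeceased; the 1/8 allotted to Oskar's branch passes to Oskar's issue by representation.
The 1/8 is divided into 2 equal shares of 1/16 among Ragna, Dagny.
Ragna is living and takes 1/16.
Dagny is living and takes 1/16.
Jorunn predeceased; the 1/8 allotted to Jorunn's branch passes to Jorunn's issue by representation.
The 1/8 is divided into 4 equal shares of 1/32 among Solveig, Gudrun, Tove, Eirik.
Solveig is living and takes 1/32.
Gudrun is living and takes 1/32.
Tove is living and takes 1/32.
Eirik is living and takes 1/32.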